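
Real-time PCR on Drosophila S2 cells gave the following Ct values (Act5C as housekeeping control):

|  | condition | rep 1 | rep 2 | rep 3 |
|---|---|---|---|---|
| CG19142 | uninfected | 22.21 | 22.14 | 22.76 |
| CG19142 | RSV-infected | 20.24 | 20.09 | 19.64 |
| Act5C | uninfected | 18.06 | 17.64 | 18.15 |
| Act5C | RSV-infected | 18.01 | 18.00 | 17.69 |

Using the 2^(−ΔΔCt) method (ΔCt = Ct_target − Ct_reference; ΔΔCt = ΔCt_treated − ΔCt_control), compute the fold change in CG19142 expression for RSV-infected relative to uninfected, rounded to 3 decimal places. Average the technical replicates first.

Mean Ct: CG19142 uninfected 22.370; CG19142 RSV-infected 19.990; Act5C uninfected 17.950; Act5C RSV-infected 17.900
ΔCt(uninfected) = 22.370 − 17.950 = 4.420
ΔCt(RSV-infected) = 19.990 − 17.900 = 2.090
ΔΔCt = 2.090 − 4.420 = -2.330
Fold change = 2^(−(-2.330)) = 2^2.330 = 5.0281

5.028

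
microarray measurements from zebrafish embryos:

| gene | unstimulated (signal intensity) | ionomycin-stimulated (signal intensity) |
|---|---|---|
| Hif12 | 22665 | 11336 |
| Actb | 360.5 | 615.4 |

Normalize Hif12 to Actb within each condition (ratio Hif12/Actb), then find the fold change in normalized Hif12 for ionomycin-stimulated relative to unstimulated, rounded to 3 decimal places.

Hif12/Actb (unstimulated) = 22665 / 360.5 = 62.871
Hif12/Actb (ionomycin-stimulated) = 11336 / 615.4 = 18.421
Fold change = 18.421 / 62.871 = 0.2930

0.293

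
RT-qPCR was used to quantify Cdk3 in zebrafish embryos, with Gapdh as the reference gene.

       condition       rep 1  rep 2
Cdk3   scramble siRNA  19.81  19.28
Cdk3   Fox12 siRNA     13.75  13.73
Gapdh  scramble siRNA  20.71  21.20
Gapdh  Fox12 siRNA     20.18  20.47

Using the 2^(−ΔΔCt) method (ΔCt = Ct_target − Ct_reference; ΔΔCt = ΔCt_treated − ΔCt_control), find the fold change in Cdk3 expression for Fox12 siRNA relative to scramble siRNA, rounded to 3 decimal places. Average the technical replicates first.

Mean Ct: Cdk3 scramble siRNA 19.545; Cdk3 Fox12 siRNA 13.740; Gapdh scramble siRNA 20.955; Gapdh Fox12 siRNA 20.325
ΔCt(scramble siRNA) = 19.545 − 20.955 = -1.410
ΔCt(Fox12 siRNA) = 13.740 − 20.325 = -6.585
ΔΔCt = -6.585 − (-1.410) = -5.175
Fold change = 2^(−(-5.175)) = 2^5.175 = 36.1269

36.127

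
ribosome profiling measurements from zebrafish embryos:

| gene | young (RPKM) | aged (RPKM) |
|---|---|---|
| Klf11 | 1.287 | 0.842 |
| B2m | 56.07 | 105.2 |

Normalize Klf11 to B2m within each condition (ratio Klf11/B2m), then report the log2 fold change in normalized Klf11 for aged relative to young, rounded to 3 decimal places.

-1.520

Klf11/B2m (young) = 1.287 / 56.07 = 0.022953
Klf11/B2m (aged) = 0.842 / 105.2 = 0.0080038
Fold change = 0.0080038 / 0.022953 = 0.3487
log2(0.3487) = -1.5200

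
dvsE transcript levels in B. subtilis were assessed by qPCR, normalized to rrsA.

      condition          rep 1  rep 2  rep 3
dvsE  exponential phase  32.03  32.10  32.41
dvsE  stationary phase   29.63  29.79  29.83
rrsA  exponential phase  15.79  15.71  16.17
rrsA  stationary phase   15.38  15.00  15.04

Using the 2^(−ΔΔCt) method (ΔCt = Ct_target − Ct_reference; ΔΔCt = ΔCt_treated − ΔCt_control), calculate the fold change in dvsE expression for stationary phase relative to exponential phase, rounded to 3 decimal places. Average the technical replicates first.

Mean Ct: dvsE exponential phase 32.180; dvsE stationary phase 29.750; rrsA exponential phase 15.890; rrsA stationary phase 15.140
ΔCt(exponential phase) = 32.180 − 15.890 = 16.290
ΔCt(stationary phase) = 29.750 − 15.140 = 14.610
ΔΔCt = 14.610 − 16.290 = -1.680
Fold change = 2^(−(-1.680)) = 2^1.680 = 3.2043

3.204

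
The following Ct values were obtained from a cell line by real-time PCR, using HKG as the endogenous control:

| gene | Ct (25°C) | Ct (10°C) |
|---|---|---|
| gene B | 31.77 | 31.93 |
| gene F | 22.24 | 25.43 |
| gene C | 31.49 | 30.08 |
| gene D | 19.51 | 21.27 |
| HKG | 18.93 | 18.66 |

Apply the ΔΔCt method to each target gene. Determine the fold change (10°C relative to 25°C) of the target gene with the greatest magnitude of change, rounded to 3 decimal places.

0.091

gene B: ΔΔCt = (31.93−18.66) − (31.77−18.93) = 13.27 − 12.84 = 0.43; fold change = 2^-0.43 = 0.742
gene F: ΔΔCt = (25.43−18.66) − (22.24−18.93) = 6.77 − 3.31 = 3.46; fold change = 2^-3.46 = 0.091
gene C: ΔΔCt = (30.08−18.66) − (31.49−18.93) = 11.42 − 12.56 = -1.14; fold change = 2^1.14 = 2.204
gene D: ΔΔCt = (21.27−18.66) − (19.51−18.93) = 2.61 − 0.58 = 2.03; fold change = 2^-2.03 = 0.245
gene F has the largest |ΔΔCt| = 3.46.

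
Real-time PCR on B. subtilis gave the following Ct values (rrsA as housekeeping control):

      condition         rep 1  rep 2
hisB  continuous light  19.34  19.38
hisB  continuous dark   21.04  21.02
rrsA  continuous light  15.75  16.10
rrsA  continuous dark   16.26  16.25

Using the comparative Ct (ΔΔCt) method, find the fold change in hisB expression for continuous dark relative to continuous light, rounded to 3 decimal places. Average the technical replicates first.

0.395

Mean Ct: hisB continuous light 19.360; hisB continuous dark 21.030; rrsA continuous light 15.925; rrsA continuous dark 16.255
ΔCt(continuous light) = 19.360 − 15.925 = 3.435
ΔCt(continuous dark) = 21.030 − 16.255 = 4.775
ΔΔCt = 4.775 − 3.435 = 1.340
Fold change = 2^(−1.340) = 0.3950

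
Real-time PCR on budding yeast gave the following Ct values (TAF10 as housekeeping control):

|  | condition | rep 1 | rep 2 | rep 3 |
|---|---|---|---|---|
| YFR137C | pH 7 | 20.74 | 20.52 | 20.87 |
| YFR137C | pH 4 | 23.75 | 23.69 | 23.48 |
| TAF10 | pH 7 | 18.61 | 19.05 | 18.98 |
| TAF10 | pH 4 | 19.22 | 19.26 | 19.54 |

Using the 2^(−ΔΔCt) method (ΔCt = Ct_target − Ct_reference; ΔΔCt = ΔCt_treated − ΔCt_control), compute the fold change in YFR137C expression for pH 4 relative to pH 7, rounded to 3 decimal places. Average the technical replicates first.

Mean Ct: YFR137C pH 7 20.710; YFR137C pH 4 23.640; TAF10 pH 7 18.880; TAF10 pH 4 19.340
ΔCt(pH 7) = 20.710 − 18.880 = 1.830
ΔCt(pH 4) = 23.640 − 19.340 = 4.300
ΔΔCt = 4.300 − 1.830 = 2.470
Fold change = 2^(−2.470) = 0.1805

0.180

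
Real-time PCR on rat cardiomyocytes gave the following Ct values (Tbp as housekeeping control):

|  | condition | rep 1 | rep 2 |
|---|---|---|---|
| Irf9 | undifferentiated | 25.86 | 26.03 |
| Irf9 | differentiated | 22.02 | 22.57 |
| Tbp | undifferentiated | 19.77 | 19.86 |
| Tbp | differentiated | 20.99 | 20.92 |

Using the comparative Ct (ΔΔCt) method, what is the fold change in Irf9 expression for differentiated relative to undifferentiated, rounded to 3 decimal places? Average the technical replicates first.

27.665

Mean Ct: Irf9 undifferentiated 25.945; Irf9 differentiated 22.295; Tbp undifferentiated 19.815; Tbp differentiated 20.955
ΔCt(undifferentiated) = 25.945 − 19.815 = 6.130
ΔCt(differentiated) = 22.295 − 20.955 = 1.340
ΔΔCt = 1.340 − 6.130 = -4.790
Fold change = 2^(−(-4.790)) = 2^4.790 = 27.6652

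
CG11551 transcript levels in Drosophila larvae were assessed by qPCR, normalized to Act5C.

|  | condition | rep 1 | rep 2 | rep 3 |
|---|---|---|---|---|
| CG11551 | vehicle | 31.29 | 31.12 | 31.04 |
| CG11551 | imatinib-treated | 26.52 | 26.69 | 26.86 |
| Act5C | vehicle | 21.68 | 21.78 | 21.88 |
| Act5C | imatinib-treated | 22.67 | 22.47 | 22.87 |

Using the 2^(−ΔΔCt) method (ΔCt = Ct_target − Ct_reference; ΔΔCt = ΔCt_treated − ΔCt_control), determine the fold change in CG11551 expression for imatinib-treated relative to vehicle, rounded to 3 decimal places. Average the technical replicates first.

40.786

Mean Ct: CG11551 vehicle 31.150; CG11551 imatinib-treated 26.690; Act5C vehicle 21.780; Act5C imatinib-treated 22.670
ΔCt(vehicle) = 31.150 − 21.780 = 9.370
ΔCt(imatinib-treated) = 26.690 − 22.670 = 4.020
ΔΔCt = 4.020 − 9.370 = -5.350
Fold change = 2^(−(-5.350)) = 2^5.350 = 40.7859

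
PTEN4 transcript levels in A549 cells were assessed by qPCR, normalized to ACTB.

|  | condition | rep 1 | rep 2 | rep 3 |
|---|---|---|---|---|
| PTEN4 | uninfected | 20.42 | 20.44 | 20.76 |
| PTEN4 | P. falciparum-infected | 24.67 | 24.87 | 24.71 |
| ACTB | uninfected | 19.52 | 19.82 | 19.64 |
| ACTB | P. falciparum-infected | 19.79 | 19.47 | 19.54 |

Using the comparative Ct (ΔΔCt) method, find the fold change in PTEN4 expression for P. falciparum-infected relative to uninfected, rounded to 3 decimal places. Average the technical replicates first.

Mean Ct: PTEN4 uninfected 20.540; PTEN4 P. falciparum-infected 24.750; ACTB uninfected 19.660; ACTB P. falciparum-infected 19.600
ΔCt(uninfected) = 20.540 − 19.660 = 0.880
ΔCt(P. falciparum-infected) = 24.750 − 19.600 = 5.150
ΔΔCt = 5.150 − 0.880 = 4.270
Fold change = 2^(−4.270) = 0.0518

0.052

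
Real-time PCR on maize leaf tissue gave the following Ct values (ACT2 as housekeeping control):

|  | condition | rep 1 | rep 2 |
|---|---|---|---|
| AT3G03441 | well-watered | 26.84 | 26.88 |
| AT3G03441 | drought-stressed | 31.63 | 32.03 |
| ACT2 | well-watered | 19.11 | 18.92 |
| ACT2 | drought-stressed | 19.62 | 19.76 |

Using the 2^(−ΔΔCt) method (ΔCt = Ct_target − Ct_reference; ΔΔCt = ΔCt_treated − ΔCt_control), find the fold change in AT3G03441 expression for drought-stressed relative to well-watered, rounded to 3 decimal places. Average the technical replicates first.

0.051

Mean Ct: AT3G03441 well-watered 26.860; AT3G03441 drought-stressed 31.830; ACT2 well-watered 19.015; ACT2 drought-stressed 19.690
ΔCt(well-watered) = 26.860 − 19.015 = 7.845
ΔCt(drought-stressed) = 31.830 − 19.690 = 12.140
ΔΔCt = 12.140 − 7.845 = 4.295
Fold change = 2^(−4.295) = 0.0509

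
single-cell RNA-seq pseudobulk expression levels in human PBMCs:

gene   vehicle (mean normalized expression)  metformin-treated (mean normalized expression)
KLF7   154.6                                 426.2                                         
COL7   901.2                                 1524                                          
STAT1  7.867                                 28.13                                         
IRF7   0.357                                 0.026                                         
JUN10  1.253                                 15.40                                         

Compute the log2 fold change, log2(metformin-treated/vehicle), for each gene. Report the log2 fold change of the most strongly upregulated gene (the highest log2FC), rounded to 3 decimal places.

log2(426.2/154.6) = 1.463  (KLF7)
log2(1524/901.2) = 0.758  (COL7)
log2(28.13/7.867) = 1.838  (STAT1)
log2(0.026/0.357) = -3.779  (IRF7)
log2(15.40/1.253) = 3.619  (JUN10)
JUN10 is most strongly upregulated.

3.619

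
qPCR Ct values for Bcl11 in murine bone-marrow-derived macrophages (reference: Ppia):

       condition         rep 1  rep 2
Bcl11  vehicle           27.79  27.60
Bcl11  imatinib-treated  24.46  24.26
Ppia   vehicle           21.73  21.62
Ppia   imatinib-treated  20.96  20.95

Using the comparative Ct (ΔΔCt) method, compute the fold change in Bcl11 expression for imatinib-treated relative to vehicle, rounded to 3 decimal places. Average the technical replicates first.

Mean Ct: Bcl11 vehicle 27.695; Bcl11 imatinib-treated 24.360; Ppia vehicle 21.675; Ppia imatinib-treated 20.955
ΔCt(vehicle) = 27.695 − 21.675 = 6.020
ΔCt(imatinib-treated) = 24.360 − 20.955 = 3.405
ΔΔCt = 3.405 − 6.020 = -2.615
Fold change = 2^(−(-2.615)) = 2^2.615 = 6.1262

6.126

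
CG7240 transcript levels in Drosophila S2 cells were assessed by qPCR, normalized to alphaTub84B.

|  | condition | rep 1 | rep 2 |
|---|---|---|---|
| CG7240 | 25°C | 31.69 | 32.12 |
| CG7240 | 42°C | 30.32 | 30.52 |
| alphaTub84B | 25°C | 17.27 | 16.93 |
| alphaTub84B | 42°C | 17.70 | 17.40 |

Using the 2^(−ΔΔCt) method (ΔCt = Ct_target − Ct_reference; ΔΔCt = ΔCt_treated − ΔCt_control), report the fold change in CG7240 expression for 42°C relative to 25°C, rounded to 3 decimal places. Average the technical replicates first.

3.824

Mean Ct: CG7240 25°C 31.905; CG7240 42°C 30.420; alphaTub84B 25°C 17.100; alphaTub84B 42°C 17.550
ΔCt(25°C) = 31.905 − 17.100 = 14.805
ΔCt(42°C) = 30.420 − 17.550 = 12.870
ΔΔCt = 12.870 − 14.805 = -1.935
Fold change = 2^(−(-1.935)) = 2^1.935 = 3.8238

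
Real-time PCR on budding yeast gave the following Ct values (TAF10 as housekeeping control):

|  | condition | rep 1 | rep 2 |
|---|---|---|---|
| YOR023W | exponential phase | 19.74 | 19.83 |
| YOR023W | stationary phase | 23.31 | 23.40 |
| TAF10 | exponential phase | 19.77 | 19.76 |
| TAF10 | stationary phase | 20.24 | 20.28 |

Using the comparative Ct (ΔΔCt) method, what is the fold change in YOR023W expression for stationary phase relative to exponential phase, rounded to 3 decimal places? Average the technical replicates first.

Mean Ct: YOR023W exponential phase 19.785; YOR023W stationary phase 23.355; TAF10 exponential phase 19.765; TAF10 stationary phase 20.260
ΔCt(exponential phase) = 19.785 − 19.765 = 0.020
ΔCt(stationary phase) = 23.355 − 20.260 = 3.095
ΔΔCt = 3.095 − 0.020 = 3.075
Fold change = 2^(−3.075) = 0.1187

0.119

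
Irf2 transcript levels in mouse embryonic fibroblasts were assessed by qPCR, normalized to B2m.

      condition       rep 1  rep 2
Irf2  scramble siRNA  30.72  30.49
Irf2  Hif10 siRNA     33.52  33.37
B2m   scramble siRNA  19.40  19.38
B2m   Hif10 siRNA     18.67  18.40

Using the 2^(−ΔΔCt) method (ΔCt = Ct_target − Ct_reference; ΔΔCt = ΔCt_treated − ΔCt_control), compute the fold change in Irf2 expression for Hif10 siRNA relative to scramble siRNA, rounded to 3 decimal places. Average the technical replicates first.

0.077

Mean Ct: Irf2 scramble siRNA 30.605; Irf2 Hif10 siRNA 33.445; B2m scramble siRNA 19.390; B2m Hif10 siRNA 18.535
ΔCt(scramble siRNA) = 30.605 − 19.390 = 11.215
ΔCt(Hif10 siRNA) = 33.445 − 18.535 = 14.910
ΔΔCt = 14.910 − 11.215 = 3.695
Fold change = 2^(−3.695) = 0.0772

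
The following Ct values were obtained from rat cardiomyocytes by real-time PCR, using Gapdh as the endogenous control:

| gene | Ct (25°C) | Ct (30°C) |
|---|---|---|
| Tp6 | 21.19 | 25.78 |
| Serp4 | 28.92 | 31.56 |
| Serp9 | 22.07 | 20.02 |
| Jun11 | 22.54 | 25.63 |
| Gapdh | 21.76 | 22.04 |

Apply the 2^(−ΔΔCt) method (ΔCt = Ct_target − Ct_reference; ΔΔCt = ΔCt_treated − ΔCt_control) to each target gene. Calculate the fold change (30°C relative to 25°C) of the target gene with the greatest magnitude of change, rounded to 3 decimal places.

0.050

Tp6: ΔΔCt = (25.78−22.04) − (21.19−21.76) = 3.74 − (-0.57) = 4.31; fold change = 2^-4.31 = 0.050
Serp4: ΔΔCt = (31.56−22.04) − (28.92−21.76) = 9.52 − 7.16 = 2.36; fold change = 2^-2.36 = 0.195
Serp9: ΔΔCt = (20.02−22.04) − (22.07−21.76) = -2.02 − 0.31 = -2.33; fold change = 2^2.33 = 5.028
Jun11: ΔΔCt = (25.63−22.04) − (22.54−21.76) = 3.59 − 0.78 = 2.81; fold change = 2^-2.81 = 0.143
Tp6 has the largest |ΔΔCt| = 4.31.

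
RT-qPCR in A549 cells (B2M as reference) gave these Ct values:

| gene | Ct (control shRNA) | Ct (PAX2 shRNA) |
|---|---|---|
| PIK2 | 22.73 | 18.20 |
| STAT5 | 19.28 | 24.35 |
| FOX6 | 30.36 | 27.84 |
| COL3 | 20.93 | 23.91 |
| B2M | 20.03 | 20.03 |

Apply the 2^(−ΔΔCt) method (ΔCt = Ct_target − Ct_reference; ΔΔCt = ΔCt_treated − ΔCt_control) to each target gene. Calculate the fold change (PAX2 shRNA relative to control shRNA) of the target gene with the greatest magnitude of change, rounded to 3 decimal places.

0.030

PIK2: ΔΔCt = (18.20−20.03) − (22.73−20.03) = -1.83 − 2.70 = -4.53; fold change = 2^4.53 = 23.103
STAT5: ΔΔCt = (24.35−20.03) − (19.28−20.03) = 4.32 − (-0.75) = 5.07; fold change = 2^-5.07 = 0.030
FOX6: ΔΔCt = (27.84−20.03) − (30.36−20.03) = 7.81 − 10.33 = -2.52; fold change = 2^2.52 = 5.736
COL3: ΔΔCt = (23.91−20.03) − (20.93−20.03) = 3.88 − 0.90 = 2.98; fold change = 2^-2.98 = 0.127
STAT5 has the largest |ΔΔCt| = 5.07.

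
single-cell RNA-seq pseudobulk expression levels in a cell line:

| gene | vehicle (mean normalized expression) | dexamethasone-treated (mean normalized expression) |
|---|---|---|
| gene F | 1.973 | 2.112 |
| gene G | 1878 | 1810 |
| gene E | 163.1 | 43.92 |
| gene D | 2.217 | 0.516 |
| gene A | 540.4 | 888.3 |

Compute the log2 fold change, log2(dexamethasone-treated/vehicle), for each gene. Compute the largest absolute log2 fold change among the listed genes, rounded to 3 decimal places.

log2(2.112/1.973) = 0.098  (gene F)
log2(1810/1878) = -0.053  (gene G)
log2(43.92/163.1) = -1.893  (gene E)
log2(0.516/2.217) = -2.103  (gene D)
log2(888.3/540.4) = 0.717  (gene A)
The largest magnitude belongs to gene D.

2.103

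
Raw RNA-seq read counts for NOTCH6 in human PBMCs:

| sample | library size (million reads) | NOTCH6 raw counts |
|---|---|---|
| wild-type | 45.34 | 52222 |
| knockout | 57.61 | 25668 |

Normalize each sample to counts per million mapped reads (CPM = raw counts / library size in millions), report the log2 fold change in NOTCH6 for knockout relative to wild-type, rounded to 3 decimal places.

CPM(wild-type) = 52222 / 45.34 = 1151.7865
CPM(knockout) = 25668 / 57.61 = 445.5476
Fold change = 445.5476 / 1151.7865 = 0.38683
log2(0.38683) = -1.3702

-1.370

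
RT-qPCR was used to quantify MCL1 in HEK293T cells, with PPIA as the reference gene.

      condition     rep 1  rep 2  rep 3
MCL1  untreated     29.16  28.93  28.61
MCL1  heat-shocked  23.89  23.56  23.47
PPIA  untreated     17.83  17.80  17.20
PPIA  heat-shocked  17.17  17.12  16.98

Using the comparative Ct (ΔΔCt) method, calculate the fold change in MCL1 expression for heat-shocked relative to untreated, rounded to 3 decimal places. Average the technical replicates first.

Mean Ct: MCL1 untreated 28.900; MCL1 heat-shocked 23.640; PPIA untreated 17.610; PPIA heat-shocked 17.090
ΔCt(untreated) = 28.900 − 17.610 = 11.290
ΔCt(heat-shocked) = 23.640 − 17.090 = 6.550
ΔΔCt = 6.550 − 11.290 = -4.740
Fold change = 2^(−(-4.740)) = 2^4.740 = 26.7228

26.723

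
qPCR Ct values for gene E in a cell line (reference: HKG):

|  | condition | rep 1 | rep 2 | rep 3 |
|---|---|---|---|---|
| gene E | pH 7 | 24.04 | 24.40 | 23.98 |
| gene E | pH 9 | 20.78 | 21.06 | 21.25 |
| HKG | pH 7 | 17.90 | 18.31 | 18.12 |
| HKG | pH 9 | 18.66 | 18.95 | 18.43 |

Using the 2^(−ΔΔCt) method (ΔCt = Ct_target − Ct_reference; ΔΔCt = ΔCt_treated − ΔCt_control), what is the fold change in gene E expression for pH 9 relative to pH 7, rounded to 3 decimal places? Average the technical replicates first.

Mean Ct: gene E pH 7 24.140; gene E pH 9 21.030; HKG pH 7 18.110; HKG pH 9 18.680
ΔCt(pH 7) = 24.140 − 18.110 = 6.030
ΔCt(pH 9) = 21.030 − 18.680 = 2.350
ΔΔCt = 2.350 − 6.030 = -3.680
Fold change = 2^(−(-3.680)) = 2^3.680 = 12.8171

12.817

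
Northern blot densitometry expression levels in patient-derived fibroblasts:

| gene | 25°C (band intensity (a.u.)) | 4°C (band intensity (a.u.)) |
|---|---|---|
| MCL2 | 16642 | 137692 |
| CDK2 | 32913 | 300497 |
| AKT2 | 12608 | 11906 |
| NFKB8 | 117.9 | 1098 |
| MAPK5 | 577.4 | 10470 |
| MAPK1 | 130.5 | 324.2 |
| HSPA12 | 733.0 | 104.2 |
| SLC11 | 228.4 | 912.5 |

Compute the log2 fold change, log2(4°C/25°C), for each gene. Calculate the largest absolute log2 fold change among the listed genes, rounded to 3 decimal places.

4.181

log2(137692/16642) = 3.049  (MCL2)
log2(300497/32913) = 3.191  (CDK2)
log2(11906/12608) = -0.083  (AKT2)
log2(1098/117.9) = 3.219  (NFKB8)
log2(10470/577.4) = 4.181  (MAPK5)
log2(324.2/130.5) = 1.313  (MAPK1)
log2(104.2/733.0) = -2.814  (HSPA12)
log2(912.5/228.4) = 1.998  (SLC11)
The largest magnitude belongs to MAPK5.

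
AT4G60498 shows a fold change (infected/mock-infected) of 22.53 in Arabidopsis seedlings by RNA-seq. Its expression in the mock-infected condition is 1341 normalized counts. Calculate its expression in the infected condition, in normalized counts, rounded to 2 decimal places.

infected expression = 1341 × 22.53 = 30212.73

30212.73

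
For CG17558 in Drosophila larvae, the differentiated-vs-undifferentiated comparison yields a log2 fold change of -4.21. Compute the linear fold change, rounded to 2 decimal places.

Fold change = 2^(-4.21) = 0.054
That is, CG17558 drops to 5.4% of the undifferentiated level.

0.05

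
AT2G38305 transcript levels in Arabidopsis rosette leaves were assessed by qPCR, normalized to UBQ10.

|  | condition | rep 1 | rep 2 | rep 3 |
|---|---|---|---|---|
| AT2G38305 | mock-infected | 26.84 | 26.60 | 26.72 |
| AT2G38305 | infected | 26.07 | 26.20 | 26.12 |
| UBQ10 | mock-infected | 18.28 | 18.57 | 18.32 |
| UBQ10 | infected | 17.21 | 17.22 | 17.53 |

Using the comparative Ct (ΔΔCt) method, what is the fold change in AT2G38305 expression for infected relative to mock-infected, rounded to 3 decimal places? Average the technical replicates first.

0.717

Mean Ct: AT2G38305 mock-infected 26.720; AT2G38305 infected 26.130; UBQ10 mock-infected 18.390; UBQ10 infected 17.320
ΔCt(mock-infected) = 26.720 − 18.390 = 8.330
ΔCt(infected) = 26.130 − 17.320 = 8.810
ΔΔCt = 8.810 − 8.330 = 0.480
Fold change = 2^(−0.480) = 0.7170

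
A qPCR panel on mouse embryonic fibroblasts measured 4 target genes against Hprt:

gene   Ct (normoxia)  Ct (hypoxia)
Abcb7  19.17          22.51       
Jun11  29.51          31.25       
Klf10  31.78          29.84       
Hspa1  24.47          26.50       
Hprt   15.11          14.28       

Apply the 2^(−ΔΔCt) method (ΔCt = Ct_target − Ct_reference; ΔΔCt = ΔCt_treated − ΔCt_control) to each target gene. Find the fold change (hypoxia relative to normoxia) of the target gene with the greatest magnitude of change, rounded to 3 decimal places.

0.056

Abcb7: ΔΔCt = (22.51−14.28) − (19.17−15.11) = 8.23 − 4.06 = 4.17; fold change = 2^-4.17 = 0.056
Jun11: ΔΔCt = (31.25−14.28) − (29.51−15.11) = 16.97 − 14.40 = 2.57; fold change = 2^-2.57 = 0.168
Klf10: ΔΔCt = (29.84−14.28) − (31.78−15.11) = 15.56 − 16.67 = -1.11; fold change = 2^1.11 = 2.158
Hspa1: ΔΔCt = (26.50−14.28) − (24.47−15.11) = 12.22 − 9.36 = 2.86; fold change = 2^-2.86 = 0.138
Abcb7 has the largest |ΔΔCt| = 4.17.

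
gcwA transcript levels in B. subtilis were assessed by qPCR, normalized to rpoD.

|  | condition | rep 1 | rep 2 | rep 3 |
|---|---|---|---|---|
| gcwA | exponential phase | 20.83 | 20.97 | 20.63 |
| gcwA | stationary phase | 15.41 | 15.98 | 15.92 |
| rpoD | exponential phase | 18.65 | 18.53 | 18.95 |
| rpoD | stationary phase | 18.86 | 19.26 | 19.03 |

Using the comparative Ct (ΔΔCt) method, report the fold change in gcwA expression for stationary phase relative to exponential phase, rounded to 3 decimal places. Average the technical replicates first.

41.643

Mean Ct: gcwA exponential phase 20.810; gcwA stationary phase 15.770; rpoD exponential phase 18.710; rpoD stationary phase 19.050
ΔCt(exponential phase) = 20.810 − 18.710 = 2.100
ΔCt(stationary phase) = 15.770 − 19.050 = -3.280
ΔΔCt = -3.280 − 2.100 = -5.380
Fold change = 2^(−(-5.380)) = 2^5.380 = 41.6429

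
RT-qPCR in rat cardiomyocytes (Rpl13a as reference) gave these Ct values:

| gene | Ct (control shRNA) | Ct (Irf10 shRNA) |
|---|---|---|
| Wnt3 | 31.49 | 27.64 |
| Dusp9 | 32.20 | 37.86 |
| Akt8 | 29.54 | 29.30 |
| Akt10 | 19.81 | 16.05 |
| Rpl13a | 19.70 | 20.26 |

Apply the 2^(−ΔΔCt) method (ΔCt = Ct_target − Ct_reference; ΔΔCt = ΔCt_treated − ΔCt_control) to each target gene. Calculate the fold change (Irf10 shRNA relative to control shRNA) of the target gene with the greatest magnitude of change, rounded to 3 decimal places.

Wnt3: ΔΔCt = (27.64−20.26) − (31.49−19.70) = 7.38 − 11.79 = -4.41; fold change = 2^4.41 = 21.259
Dusp9: ΔΔCt = (37.86−20.26) − (32.20−19.70) = 17.60 − 12.50 = 5.10; fold change = 2^-5.10 = 0.029
Akt8: ΔΔCt = (29.30−20.26) − (29.54−19.70) = 9.04 − 9.84 = -0.80; fold change = 2^0.80 = 1.741
Akt10: ΔΔCt = (16.05−20.26) − (19.81−19.70) = -4.21 − 0.11 = -4.32; fold change = 2^4.32 = 19.973
Dusp9 has the largest |ΔΔCt| = 5.10.

0.029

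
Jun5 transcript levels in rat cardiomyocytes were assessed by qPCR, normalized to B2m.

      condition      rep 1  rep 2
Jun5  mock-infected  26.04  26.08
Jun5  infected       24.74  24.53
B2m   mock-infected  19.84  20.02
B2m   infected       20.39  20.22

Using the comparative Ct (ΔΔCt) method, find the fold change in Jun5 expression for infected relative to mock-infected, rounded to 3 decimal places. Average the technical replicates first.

Mean Ct: Jun5 mock-infected 26.060; Jun5 infected 24.635; B2m mock-infected 19.930; B2m infected 20.305
ΔCt(mock-infected) = 26.060 − 19.930 = 6.130
ΔCt(infected) = 24.635 − 20.305 = 4.330
ΔΔCt = 4.330 − 6.130 = -1.800
Fold change = 2^(−(-1.800)) = 2^1.800 = 3.4822

3.482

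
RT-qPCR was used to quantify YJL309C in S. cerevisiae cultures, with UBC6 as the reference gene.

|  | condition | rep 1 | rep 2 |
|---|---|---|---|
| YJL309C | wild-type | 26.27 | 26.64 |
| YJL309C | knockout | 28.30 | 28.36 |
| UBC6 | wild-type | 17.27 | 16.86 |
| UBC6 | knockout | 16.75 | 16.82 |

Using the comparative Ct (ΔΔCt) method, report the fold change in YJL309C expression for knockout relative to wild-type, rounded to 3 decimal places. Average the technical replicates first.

Mean Ct: YJL309C wild-type 26.455; YJL309C knockout 28.330; UBC6 wild-type 17.065; UBC6 knockout 16.785
ΔCt(wild-type) = 26.455 − 17.065 = 9.390
ΔCt(knockout) = 28.330 − 16.785 = 11.545
ΔΔCt = 11.545 − 9.390 = 2.155
Fold change = 2^(−2.155) = 0.2245

0.225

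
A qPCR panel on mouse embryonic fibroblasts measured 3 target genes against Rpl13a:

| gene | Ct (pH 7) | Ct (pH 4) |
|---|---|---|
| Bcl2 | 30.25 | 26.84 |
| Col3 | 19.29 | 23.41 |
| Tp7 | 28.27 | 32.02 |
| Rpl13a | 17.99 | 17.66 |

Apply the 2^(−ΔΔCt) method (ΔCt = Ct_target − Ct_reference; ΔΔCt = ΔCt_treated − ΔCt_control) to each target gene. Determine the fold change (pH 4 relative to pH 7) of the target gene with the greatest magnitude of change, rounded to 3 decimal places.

Bcl2: ΔΔCt = (26.84−17.66) − (30.25−17.99) = 9.18 − 12.26 = -3.08; fold change = 2^3.08 = 8.456
Col3: ΔΔCt = (23.41−17.66) − (19.29−17.99) = 5.75 − 1.30 = 4.45; fold change = 2^-4.45 = 0.046
Tp7: ΔΔCt = (32.02−17.66) − (28.27−17.99) = 14.36 − 10.28 = 4.08; fold change = 2^-4.08 = 0.059
Col3 has the largest |ΔΔCt| = 4.45.

0.046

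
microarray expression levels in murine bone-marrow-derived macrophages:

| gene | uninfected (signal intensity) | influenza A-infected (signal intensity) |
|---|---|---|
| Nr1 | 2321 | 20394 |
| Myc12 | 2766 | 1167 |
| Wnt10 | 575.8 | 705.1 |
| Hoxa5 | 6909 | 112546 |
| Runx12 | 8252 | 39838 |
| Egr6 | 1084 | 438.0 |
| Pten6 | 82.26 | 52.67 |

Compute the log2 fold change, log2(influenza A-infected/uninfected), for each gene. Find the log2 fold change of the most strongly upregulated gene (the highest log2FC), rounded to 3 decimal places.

4.026

log2(20394/2321) = 3.135  (Nr1)
log2(1167/2766) = -1.245  (Myc12)
log2(705.1/575.8) = 0.292  (Wnt10)
log2(112546/6909) = 4.026  (Hoxa5)
log2(39838/8252) = 2.271  (Runx12)
log2(438.0/1084) = -1.307  (Egr6)
log2(52.67/82.26) = -0.643  (Pten6)
Hoxa5 is most strongly upregulated.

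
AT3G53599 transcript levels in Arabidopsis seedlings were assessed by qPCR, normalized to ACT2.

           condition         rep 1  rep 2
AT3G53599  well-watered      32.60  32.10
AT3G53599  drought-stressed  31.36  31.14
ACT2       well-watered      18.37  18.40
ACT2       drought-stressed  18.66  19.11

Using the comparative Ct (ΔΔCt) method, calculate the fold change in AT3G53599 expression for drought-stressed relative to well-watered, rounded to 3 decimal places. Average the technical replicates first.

3.031

Mean Ct: AT3G53599 well-watered 32.350; AT3G53599 drought-stressed 31.250; ACT2 well-watered 18.385; ACT2 drought-stressed 18.885
ΔCt(well-watered) = 32.350 − 18.385 = 13.965
ΔCt(drought-stressed) = 31.250 − 18.885 = 12.365
ΔΔCt = 12.365 − 13.965 = -1.600
Fold change = 2^(−(-1.600)) = 2^1.600 = 3.0314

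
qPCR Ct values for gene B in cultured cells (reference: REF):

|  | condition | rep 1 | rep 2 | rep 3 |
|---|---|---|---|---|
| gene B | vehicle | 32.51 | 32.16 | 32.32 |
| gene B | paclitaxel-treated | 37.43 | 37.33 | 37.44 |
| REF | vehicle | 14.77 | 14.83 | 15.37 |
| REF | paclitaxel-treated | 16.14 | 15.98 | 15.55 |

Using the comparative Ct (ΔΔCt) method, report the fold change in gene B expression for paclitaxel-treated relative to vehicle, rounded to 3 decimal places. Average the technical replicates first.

Mean Ct: gene B vehicle 32.330; gene B paclitaxel-treated 37.400; REF vehicle 14.990; REF paclitaxel-treated 15.890
ΔCt(vehicle) = 32.330 − 14.990 = 17.340
ΔCt(paclitaxel-treated) = 37.400 − 15.890 = 21.510
ΔΔCt = 21.510 − 17.340 = 4.170
Fold change = 2^(−4.170) = 0.0556

0.056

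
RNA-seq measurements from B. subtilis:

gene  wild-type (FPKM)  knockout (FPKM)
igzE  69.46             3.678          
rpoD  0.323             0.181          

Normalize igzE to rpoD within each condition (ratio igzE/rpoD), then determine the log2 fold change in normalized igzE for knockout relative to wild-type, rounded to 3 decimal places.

-3.404

igzE/rpoD (wild-type) = 69.46 / 0.323 = 215.05
igzE/rpoD (knockout) = 3.678 / 0.181 = 20.32
Fold change = 20.32 / 215.05 = 0.0945
log2(0.0945) = -3.4036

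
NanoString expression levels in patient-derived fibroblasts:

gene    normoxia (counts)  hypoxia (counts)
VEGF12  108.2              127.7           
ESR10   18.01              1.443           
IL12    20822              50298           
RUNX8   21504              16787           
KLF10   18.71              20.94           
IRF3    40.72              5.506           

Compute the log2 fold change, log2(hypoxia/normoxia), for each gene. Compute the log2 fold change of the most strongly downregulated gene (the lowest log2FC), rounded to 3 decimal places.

-3.642

log2(127.7/108.2) = 0.239  (VEGF12)
log2(1.443/18.01) = -3.642  (ESR10)
log2(50298/20822) = 1.272  (IL12)
log2(16787/21504) = -0.357  (RUNX8)
log2(20.94/18.71) = 0.162  (KLF10)
log2(5.506/40.72) = -2.887  (IRF3)
ESR10 is most strongly downregulated.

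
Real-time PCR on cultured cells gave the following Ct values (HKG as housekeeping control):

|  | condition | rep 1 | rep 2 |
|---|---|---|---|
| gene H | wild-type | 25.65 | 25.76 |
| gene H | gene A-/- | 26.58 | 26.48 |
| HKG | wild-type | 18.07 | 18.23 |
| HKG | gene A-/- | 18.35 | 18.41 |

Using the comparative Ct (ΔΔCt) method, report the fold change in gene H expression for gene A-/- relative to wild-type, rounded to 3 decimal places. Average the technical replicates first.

Mean Ct: gene H wild-type 25.705; gene H gene A-/- 26.530; HKG wild-type 18.150; HKG gene A-/- 18.380
ΔCt(wild-type) = 25.705 − 18.150 = 7.555
ΔCt(gene A-/-) = 26.530 − 18.380 = 8.150
ΔΔCt = 8.150 − 7.555 = 0.595
Fold change = 2^(−0.595) = 0.6620

0.662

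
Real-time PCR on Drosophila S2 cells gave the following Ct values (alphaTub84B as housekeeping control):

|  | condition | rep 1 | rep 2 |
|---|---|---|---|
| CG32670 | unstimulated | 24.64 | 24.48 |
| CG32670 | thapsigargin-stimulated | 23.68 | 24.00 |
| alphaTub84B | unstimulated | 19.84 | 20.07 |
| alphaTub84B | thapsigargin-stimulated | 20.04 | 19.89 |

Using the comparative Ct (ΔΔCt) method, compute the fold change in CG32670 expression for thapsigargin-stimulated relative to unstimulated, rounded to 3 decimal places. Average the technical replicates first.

Mean Ct: CG32670 unstimulated 24.560; CG32670 thapsigargin-stimulated 23.840; alphaTub84B unstimulated 19.955; alphaTub84B thapsigargin-stimulated 19.965
ΔCt(unstimulated) = 24.560 − 19.955 = 4.605
ΔCt(thapsigargin-stimulated) = 23.840 − 19.965 = 3.875
ΔΔCt = 3.875 − 4.605 = -0.730
Fold change = 2^(−(-0.730)) = 2^0.730 = 1.6586

1.659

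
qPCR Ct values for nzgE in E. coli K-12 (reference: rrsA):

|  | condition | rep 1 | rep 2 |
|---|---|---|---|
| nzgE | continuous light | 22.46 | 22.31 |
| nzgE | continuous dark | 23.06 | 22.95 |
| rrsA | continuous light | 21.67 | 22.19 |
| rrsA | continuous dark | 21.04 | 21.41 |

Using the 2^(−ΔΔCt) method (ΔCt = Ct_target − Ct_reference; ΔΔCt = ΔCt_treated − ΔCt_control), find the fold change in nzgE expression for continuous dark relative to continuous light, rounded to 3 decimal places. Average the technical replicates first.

0.399

Mean Ct: nzgE continuous light 22.385; nzgE continuous dark 23.005; rrsA continuous light 21.930; rrsA continuous dark 21.225
ΔCt(continuous light) = 22.385 − 21.930 = 0.455
ΔCt(continuous dark) = 23.005 − 21.225 = 1.780
ΔΔCt = 1.780 − 0.455 = 1.325
Fold change = 2^(−1.325) = 0.3991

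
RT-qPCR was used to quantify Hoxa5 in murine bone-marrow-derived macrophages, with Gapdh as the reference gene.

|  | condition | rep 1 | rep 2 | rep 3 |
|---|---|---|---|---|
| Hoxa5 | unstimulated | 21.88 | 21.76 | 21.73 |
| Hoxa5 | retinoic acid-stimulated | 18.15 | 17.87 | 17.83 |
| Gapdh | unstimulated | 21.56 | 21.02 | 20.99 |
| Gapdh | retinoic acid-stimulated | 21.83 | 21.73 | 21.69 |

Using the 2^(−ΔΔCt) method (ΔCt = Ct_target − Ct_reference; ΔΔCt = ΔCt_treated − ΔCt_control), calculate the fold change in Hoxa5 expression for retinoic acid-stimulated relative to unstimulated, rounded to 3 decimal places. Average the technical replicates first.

Mean Ct: Hoxa5 unstimulated 21.790; Hoxa5 retinoic acid-stimulated 17.950; Gapdh unstimulated 21.190; Gapdh retinoic acid-stimulated 21.750
ΔCt(unstimulated) = 21.790 − 21.190 = 0.600
ΔCt(retinoic acid-stimulated) = 17.950 − 21.750 = -3.800
ΔΔCt = -3.800 − 0.600 = -4.400
Fold change = 2^(−(-4.400)) = 2^4.400 = 21.1121

21.112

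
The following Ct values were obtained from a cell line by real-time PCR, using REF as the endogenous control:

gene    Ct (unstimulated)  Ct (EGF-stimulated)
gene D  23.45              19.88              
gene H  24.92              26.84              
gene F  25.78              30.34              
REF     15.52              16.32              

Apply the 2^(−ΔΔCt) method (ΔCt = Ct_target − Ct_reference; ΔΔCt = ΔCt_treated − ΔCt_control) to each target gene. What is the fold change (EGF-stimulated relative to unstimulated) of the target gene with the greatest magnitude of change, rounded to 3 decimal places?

gene D: ΔΔCt = (19.88−16.32) − (23.45−15.52) = 3.56 − 7.93 = -4.37; fold change = 2^4.37 = 20.678
gene H: ΔΔCt = (26.84−16.32) − (24.92−15.52) = 10.52 − 9.40 = 1.12; fold change = 2^-1.12 = 0.460
gene F: ΔΔCt = (30.34−16.32) − (25.78−15.52) = 14.02 − 10.26 = 3.76; fold change = 2^-3.76 = 0.074
gene D has the largest |ΔΔCt| = 4.37.

20.678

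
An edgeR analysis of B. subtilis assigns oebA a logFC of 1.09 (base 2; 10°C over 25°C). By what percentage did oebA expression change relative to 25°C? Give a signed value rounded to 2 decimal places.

Fold change = 2^(1.09) = 2.1287
Percent change = (FC − 1) × 100% = (2.1287 − 1) × 100 = 112.87%

112.87%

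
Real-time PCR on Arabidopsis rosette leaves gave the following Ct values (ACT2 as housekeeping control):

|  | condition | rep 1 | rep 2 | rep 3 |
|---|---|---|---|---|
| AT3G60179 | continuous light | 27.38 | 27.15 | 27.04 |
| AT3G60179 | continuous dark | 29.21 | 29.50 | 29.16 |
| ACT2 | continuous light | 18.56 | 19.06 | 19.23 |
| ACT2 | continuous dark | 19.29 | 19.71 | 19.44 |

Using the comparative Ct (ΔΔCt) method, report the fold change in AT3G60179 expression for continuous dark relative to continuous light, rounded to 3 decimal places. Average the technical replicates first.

0.337

Mean Ct: AT3G60179 continuous light 27.190; AT3G60179 continuous dark 29.290; ACT2 continuous light 18.950; ACT2 continuous dark 19.480
ΔCt(continuous light) = 27.190 − 18.950 = 8.240
ΔCt(continuous dark) = 29.290 − 19.480 = 9.810
ΔΔCt = 9.810 − 8.240 = 1.570
Fold change = 2^(−1.570) = 0.3368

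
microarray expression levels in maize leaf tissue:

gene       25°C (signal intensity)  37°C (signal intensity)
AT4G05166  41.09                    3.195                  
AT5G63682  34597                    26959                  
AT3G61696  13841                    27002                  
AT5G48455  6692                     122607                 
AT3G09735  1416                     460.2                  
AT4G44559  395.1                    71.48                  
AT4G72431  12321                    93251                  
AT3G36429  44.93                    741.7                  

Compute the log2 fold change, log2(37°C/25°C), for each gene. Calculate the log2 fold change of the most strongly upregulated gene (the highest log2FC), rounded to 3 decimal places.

log2(3.195/41.09) = -3.685  (AT4G05166)
log2(26959/34597) = -0.360  (AT5G63682)
log2(27002/13841) = 0.964  (AT3G61696)
log2(122607/6692) = 4.195  (AT5G48455)
log2(460.2/1416) = -1.621  (AT3G09735)
log2(71.48/395.1) = -2.467  (AT4G44559)
log2(93251/12321) = 2.920  (AT4G72431)
log2(741.7/44.93) = 4.045  (AT3G36429)
AT5G48455 is most strongly upregulated.

4.195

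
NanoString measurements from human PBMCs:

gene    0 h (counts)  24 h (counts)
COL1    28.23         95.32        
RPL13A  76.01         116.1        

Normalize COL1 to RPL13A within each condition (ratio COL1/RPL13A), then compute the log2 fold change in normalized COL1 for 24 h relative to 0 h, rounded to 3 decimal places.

1.144

COL1/RPL13A (0 h) = 28.23 / 76.01 = 0.3714
COL1/RPL13A (24 h) = 95.32 / 116.1 = 0.82102
Fold change = 0.82102 / 0.3714 = 2.2106
log2(2.2106) = 1.1444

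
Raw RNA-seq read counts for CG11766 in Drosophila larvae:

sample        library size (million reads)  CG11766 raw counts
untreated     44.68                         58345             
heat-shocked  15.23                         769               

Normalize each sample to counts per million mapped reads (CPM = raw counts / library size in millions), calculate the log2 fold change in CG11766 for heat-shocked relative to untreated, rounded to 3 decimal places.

CPM(untreated) = 58345 / 44.68 = 1305.8415
CPM(heat-shocked) = 769 / 15.23 = 50.4924
Fold change = 50.4924 / 1305.8415 = 0.03867
log2(0.03867) = -4.6928

-4.693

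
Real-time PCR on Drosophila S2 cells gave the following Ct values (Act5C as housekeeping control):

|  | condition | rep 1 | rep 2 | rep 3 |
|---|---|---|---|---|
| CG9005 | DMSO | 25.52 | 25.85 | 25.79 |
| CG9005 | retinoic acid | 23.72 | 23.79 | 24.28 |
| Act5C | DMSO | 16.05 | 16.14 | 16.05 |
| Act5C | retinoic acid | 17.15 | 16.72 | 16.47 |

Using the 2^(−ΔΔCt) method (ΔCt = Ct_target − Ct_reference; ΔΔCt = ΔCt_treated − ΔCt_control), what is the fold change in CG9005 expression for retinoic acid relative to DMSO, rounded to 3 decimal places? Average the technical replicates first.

5.618

Mean Ct: CG9005 DMSO 25.720; CG9005 retinoic acid 23.930; Act5C DMSO 16.080; Act5C retinoic acid 16.780
ΔCt(DMSO) = 25.720 − 16.080 = 9.640
ΔCt(retinoic acid) = 23.930 − 16.780 = 7.150
ΔΔCt = 7.150 − 9.640 = -2.490
Fold change = 2^(−(-2.490)) = 2^2.490 = 5.6178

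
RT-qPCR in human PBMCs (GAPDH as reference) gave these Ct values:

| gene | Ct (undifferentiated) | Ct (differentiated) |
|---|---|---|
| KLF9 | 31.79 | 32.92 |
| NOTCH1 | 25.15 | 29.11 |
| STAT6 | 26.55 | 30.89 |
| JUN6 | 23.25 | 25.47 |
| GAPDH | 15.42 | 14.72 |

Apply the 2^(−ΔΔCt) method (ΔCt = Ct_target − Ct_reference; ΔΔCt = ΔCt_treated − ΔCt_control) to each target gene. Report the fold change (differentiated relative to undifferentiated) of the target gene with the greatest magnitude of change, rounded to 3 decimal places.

0.030

KLF9: ΔΔCt = (32.92−14.72) − (31.79−15.42) = 18.20 − 16.37 = 1.83; fold change = 2^-1.83 = 0.281
NOTCH1: ΔΔCt = (29.11−14.72) − (25.15−15.42) = 14.39 − 9.73 = 4.66; fold change = 2^-4.66 = 0.040
STAT6: ΔΔCt = (30.89−14.72) − (26.55−15.42) = 16.17 − 11.13 = 5.04; fold change = 2^-5.04 = 0.030
JUN6: ΔΔCt = (25.47−14.72) − (23.25−15.42) = 10.75 − 7.83 = 2.92; fold change = 2^-2.92 = 0.132
STAT6 has the largest |ΔΔCt| = 5.04.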